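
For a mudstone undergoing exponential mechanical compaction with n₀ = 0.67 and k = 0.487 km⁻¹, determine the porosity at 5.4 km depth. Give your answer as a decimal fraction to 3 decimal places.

0.048

n = n₀·exp(−k·z) = 0.67 × exp(−0.487 × 5.4) = 0.67 × exp(−2.63)
  = 0.67 × 0.0721 = 0.0483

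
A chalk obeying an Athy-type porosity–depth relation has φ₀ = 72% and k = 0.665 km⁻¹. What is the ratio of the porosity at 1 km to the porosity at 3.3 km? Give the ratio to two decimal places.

4.62

φ(d₁)/φ(d₂) = e^(−k·d₁)/e^(−k·d₂) = e^{k(d₂−d₁)}
= exp(0.665 × 2.3) = exp(1.529) = 4.6159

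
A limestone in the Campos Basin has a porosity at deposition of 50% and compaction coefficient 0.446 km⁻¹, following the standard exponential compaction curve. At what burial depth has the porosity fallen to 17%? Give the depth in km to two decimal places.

Invert Athy's law: d = ln(φ₀/φ) / k
d = ln(0.5/0.17) / 0.446 = ln(2.941) / 0.446 = 1.0788 / 0.446 = 2.419 km

2.42 km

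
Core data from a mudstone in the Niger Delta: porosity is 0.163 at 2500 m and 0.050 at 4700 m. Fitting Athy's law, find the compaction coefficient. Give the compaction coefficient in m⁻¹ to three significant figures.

0.000537 m⁻¹

Working in km (1 km = 1000 m; c in km⁻¹ = c in m⁻¹ × 1000):
Athy: φ(z) = φ₀ e^(−cz) ⇒ φ₁/φ₂ = e^{c(z₂−z₁)} ⇒ c = ln(φ₁/φ₂)/(z₂−z₁)
c = ln(0.163/0.05) / (4.7 − 2.5) = ln(3.26) / 2.2 = 1.1817 / 2.2 = 0.5371 km⁻¹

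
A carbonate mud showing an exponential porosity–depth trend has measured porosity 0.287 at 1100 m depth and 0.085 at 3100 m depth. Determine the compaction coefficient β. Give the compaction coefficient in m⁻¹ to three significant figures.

Working in km (1 km = 1000 m; β in km⁻¹ = β in m⁻¹ × 1000):
Athy: phi(Z) = phi₀ e^(−βZ) ⇒ phi₁/phi₂ = e^{β(Z₂−Z₁)} ⇒ β = ln(phi₁/phi₂)/(Z₂−Z₁)
β = ln(0.287/0.085) / (3.1 − 1.1) = ln(3.376) / 2 = 1.2168 / 2 = 0.6084 km⁻¹

0.000608 m⁻¹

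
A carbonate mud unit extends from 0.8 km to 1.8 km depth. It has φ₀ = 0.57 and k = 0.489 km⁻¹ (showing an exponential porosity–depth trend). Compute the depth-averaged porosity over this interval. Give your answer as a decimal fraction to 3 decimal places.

⟨φ⟩ = (1/(z₂−z₁)) ∫ φ₀ e^(−kz) dz = φ₀·(e^(−k·z₁) − e^(−k·z₂)) / (k·(z₂−z₁))
e^(−0.489×0.8) = 0.6762; e^(−0.489×1.8) = 0.4147
⟨φ⟩ = 0.57 × (0.6762 − 0.4147) / (0.489 × 1) = 0.57 × 0.5349 = 0.3049

0.305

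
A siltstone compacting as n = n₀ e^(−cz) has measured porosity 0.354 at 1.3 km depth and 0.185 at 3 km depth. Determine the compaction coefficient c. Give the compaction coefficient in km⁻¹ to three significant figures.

0.382 km⁻¹

Athy: n(z) = n₀ e^(−cz) ⇒ n₁/n₂ = e^{c(z₂−z₁)} ⇒ c = ln(n₁/n₂)/(z₂−z₁)
c = ln(0.354/0.185) / (3 − 1.3) = ln(1.914) / 1.7 = 0.6489 / 1.7 = 0.3817 km⁻¹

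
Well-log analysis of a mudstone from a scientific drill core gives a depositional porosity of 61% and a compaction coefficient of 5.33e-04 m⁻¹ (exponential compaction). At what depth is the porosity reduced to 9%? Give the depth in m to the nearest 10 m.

Working in km (1 km = 1000 m; k in km⁻¹ = k in m⁻¹ × 1000):
Invert Athy's law: Z = ln(φ₀/φ) / k
Z = ln(0.61/0.09) / 0.533 = ln(6.778) / 0.533 = 1.9136 / 0.533 = 3.590 km

3590 m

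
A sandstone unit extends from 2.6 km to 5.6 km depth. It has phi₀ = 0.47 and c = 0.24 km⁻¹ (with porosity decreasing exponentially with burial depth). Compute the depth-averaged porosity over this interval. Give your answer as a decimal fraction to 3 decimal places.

0.180

⟨phi⟩ = (1/(z₂−z₁)) ∫ phi₀ e^(−cz) dz = phi₀·(e^(−c·z₁) − e^(−c·z₂)) / (c·(z₂−z₁))
e^(−0.24×2.6) = 0.5358; e^(−0.24×5.6) = 0.2608
⟨phi⟩ = 0.47 × (0.5358 − 0.2608) / (0.24 × 3) = 0.47 × 0.3819 = 0.1795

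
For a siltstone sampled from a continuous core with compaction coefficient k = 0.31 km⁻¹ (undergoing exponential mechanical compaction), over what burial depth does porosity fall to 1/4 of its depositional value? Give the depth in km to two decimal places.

phi/phi₀ = 1/4 ⇒ exp(−k·z) = 1/4 ⇒ z = ln(4) / k
z = 1.3863 / 0.31 = 4.472 km

4.47 km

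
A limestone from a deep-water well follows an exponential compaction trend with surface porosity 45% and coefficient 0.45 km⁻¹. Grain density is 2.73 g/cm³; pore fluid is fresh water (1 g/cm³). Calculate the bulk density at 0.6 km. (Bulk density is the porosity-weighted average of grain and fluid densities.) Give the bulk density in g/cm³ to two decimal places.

2.14 g/cm³

Porosity at depth: φ = 0.45·exp(−0.45×0.6) = 0.45×0.7634 = 0.3435
Bulk density: ρ_b = (1−φ)ρ_g + φ·ρ_f = 0.6565×2.73 + 0.3435×1
       = 1.792 + 0.344 = 2.136 g/cm³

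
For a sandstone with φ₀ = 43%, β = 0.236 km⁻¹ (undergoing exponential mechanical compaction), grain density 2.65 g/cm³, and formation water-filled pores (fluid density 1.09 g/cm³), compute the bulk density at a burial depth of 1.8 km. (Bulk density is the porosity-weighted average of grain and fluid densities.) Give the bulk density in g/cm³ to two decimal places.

2.21 g/cm³

Porosity at depth: φ = 0.43·exp(−0.236×1.8) = 0.43×0.6539 = 0.2812
Bulk density: ρ_b = (1−φ)ρ_g + φ·ρ_f = 0.7188×2.65 + 0.2812×1.09
       = 1.905 + 0.306 = 2.211 g/cm³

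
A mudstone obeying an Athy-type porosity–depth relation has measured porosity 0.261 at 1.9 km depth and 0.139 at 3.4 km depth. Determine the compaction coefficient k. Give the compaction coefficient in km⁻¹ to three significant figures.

0.420 km⁻¹

Athy: phi(z) = phi₀ e^(−kz) ⇒ phi₁/phi₂ = e^{k(z₂−z₁)} ⇒ k = ln(phi₁/phi₂)/(z₂−z₁)
k = ln(0.261/0.139) / (3.4 − 1.9) = ln(1.878) / 1.5 = 0.6300 / 1.5 = 0.42 km⁻¹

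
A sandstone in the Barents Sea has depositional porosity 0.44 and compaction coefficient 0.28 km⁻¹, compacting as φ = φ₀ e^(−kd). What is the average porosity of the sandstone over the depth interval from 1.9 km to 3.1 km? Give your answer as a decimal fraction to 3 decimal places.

0.220

⟨φ⟩ = (1/(d₂−d₁)) ∫ φ₀ e^(−kd) dd = φ₀·(e^(−k·d₁) − e^(−k·d₂)) / (k·(d₂−d₁))
e^(−0.28×1.9) = 0.5874; e^(−0.28×3.1) = 0.4198
⟨φ⟩ = 0.44 × (0.5874 − 0.4198) / (0.28 × 1.2) = 0.44 × 0.4989 = 0.2195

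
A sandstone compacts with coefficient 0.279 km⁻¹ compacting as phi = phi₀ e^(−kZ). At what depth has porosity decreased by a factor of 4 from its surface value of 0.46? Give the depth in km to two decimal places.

4.97 km

phi/phi₀ = 1/4 ⇒ exp(−k·Z) = 1/4 ⇒ Z = ln(4) / k
Z = 1.3863 / 0.279 = 4.969 km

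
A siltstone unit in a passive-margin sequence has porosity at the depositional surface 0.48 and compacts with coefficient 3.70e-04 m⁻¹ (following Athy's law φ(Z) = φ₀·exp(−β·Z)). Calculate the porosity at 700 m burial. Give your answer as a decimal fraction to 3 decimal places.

0.370

Working in km (1 km = 1000 m; β in km⁻¹ = β in m⁻¹ × 1000):
φ = φ₀·exp(−β·Z) = 0.48 × exp(−0.37 × 0.7) = 0.48 × exp(−0.259)
  = 0.48 × 0.7718 = 0.3705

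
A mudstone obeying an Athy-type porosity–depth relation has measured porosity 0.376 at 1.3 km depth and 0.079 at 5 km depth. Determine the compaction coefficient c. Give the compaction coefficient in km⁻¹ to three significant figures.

0.422 km⁻¹

Athy: φ(d) = φ₀ e^(−cd) ⇒ φ₁/φ₂ = e^{c(d₂−d₁)} ⇒ c = ln(φ₁/φ₂)/(d₂−d₁)
c = ln(0.376/0.079) / (5 − 1.3) = ln(4.759) / 3.7 = 1.5601 / 3.7 = 0.4217 km⁻¹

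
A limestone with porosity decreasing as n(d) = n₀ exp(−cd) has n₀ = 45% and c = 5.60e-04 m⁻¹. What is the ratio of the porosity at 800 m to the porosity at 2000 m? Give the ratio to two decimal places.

1.96

Working in km (1 km = 1000 m; c in km⁻¹ = c in m⁻¹ × 1000):
n(d₁)/n(d₂) = e^(−c·d₁)/e^(−c·d₂) = e^{c(d₂−d₁)}
= exp(0.56 × 1.2) = exp(0.672) = 1.9581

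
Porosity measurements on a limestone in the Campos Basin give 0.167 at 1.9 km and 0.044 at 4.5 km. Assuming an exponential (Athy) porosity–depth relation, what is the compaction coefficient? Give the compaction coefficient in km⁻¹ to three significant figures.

0.513 km⁻¹

Athy: φ(d) = φ₀ e^(−βd) ⇒ φ₁/φ₂ = e^{β(d₂−d₁)} ⇒ β = ln(φ₁/φ₂)/(d₂−d₁)
β = ln(0.167/0.044) / (4.5 − 1.9) = ln(3.795) / 2.6 = 1.3338 / 2.6 = 0.513 km⁻¹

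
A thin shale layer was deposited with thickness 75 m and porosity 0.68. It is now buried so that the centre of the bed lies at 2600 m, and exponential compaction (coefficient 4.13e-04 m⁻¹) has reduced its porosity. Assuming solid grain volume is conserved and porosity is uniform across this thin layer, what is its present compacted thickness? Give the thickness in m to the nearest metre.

Working in km (1 km = 1000 m; c in km⁻¹ = c in m⁻¹ × 1000):
Porosity at 2.6 km: φ = 0.68·exp(−0.413×2.6) = 0.2324
Solid-volume conservation: h(1−φ) = h₀(1−φ₀) ⇒ h = h₀·(1−φ₀)/(1−φ)
h = 0.075 × (1 − 0.68)/(1 − 0.2324) = 0.075 × 0.4169 = 0.0313 km

31 m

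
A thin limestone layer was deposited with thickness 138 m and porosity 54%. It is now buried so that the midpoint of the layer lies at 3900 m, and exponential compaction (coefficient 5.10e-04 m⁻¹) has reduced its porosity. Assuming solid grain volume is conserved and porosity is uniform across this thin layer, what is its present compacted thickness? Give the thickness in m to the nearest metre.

Working in km (1 km = 1000 m; c in km⁻¹ = c in m⁻¹ × 1000):
Porosity at 3.9 km: φ = 0.54·exp(−0.51×3.9) = 0.0739
Solid-volume conservation: h(1−φ) = h₀(1−φ₀) ⇒ h = h₀·(1−φ₀)/(1−φ)
h = 0.138 × (1 − 0.54)/(1 − 0.0739) = 0.138 × 0.4967 = 0.0685 km

69 m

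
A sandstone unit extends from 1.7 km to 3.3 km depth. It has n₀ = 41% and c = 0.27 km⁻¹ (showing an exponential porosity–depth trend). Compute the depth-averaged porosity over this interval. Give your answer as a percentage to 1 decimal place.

21.0%

⟨n⟩ = (1/(d₂−d₁)) ∫ n₀ e^(−cd) dd = n₀·(e^(−c·d₁) − e^(−c·d₂)) / (c·(d₂−d₁))
e^(−0.27×1.7) = 0.6319; e^(−0.27×3.3) = 0.4102
⟨n⟩ = 0.41 × (0.6319 − 0.4102) / (0.27 × 1.6) = 0.41 × 0.5131 = 0.2104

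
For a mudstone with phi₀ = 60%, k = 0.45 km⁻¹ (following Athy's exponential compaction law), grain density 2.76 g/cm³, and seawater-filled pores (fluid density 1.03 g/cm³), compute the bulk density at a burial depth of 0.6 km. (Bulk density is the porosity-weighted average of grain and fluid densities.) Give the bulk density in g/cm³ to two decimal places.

Porosity at depth: phi = 0.6·exp(−0.45×0.6) = 0.6×0.7634 = 0.4580
Bulk density: ρ_b = (1−phi)ρ_g + phi·ρ_f = 0.5420×2.76 + 0.4580×1.03
       = 1.496 + 0.472 = 1.968 g/cm³

1.97 g/cm³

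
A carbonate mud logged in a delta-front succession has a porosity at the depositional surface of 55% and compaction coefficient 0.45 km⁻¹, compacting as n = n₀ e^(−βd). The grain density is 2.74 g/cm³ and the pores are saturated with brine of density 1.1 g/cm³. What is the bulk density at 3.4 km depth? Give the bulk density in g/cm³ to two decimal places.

Porosity at depth: n = 0.55·exp(−0.45×3.4) = 0.55×0.2165 = 0.1191
Bulk density: ρ_b = (1−n)ρ_g + n·ρ_f = 0.8809×2.74 + 0.1191×1.1
       = 2.414 + 0.131 = 2.545 g/cm³

2.54 g/cm³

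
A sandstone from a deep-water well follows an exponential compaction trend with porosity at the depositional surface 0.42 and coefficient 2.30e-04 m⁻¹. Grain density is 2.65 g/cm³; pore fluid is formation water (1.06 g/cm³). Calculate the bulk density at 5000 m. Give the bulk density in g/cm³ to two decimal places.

Working in km (1 km = 1000 m; β in km⁻¹ = β in m⁻¹ × 1000):
Porosity at depth: n = 0.42·exp(−0.23×5) = 0.42×0.3166 = 0.1330
Bulk density: ρ_b = (1−n)ρ_g + n·ρ_f = 0.8670×2.65 + 0.1330×1.06
       = 2.298 + 0.141 = 2.439 g/cm³

2.44 g/cm³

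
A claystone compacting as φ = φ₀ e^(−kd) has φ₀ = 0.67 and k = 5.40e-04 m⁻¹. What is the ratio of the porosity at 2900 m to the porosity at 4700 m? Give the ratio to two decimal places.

Working in km (1 km = 1000 m; k in km⁻¹ = k in m⁻¹ × 1000):
φ(d₁)/φ(d₂) = e^(−k·d₁)/e^(−k·d₂) = e^{k(d₂−d₁)}
= exp(0.54 × 1.8) = exp(0.972) = 2.6432

2.64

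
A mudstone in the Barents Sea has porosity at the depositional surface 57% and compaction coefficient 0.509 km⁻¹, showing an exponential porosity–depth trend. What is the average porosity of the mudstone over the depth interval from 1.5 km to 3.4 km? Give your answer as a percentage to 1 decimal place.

17.0%

⟨φ⟩ = (1/(z₂−z₁)) ∫ φ₀ e^(−βz) dz = φ₀·(e^(−β·z₁) − e^(−β·z₂)) / (β·(z₂−z₁))
e^(−0.509×1.5) = 0.4660; e^(−0.509×3.4) = 0.1772
⟨φ⟩ = 0.57 × (0.4660 − 0.1772) / (0.509 × 1.9) = 0.57 × 0.2987 = 0.1702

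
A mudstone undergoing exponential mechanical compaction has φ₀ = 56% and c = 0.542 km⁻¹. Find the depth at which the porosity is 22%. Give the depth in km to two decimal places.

1.72 km

Invert Athy's law: z = ln(φ₀/φ) / c
z = ln(0.56/0.22) / 0.542 = ln(2.545) / 0.542 = 0.9343 / 0.542 = 1.724 km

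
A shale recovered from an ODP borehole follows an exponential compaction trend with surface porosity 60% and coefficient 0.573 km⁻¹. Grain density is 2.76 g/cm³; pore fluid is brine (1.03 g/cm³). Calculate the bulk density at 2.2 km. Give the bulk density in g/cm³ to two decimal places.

2.47 g/cm³

Porosity at depth: φ = 0.6·exp(−0.573×2.2) = 0.6×0.2835 = 0.1701
Bulk density: ρ_b = (1−φ)ρ_g + φ·ρ_f = 0.8299×2.76 + 0.1701×1.03
       = 2.291 + 0.175 = 2.466 g/cm³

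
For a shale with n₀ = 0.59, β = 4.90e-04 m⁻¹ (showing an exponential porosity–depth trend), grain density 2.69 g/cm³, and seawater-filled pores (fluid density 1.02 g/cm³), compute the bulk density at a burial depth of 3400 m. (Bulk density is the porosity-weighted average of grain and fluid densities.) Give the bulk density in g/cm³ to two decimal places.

2.50 g/cm³

Working in km (1 km = 1000 m; β in km⁻¹ = β in m⁻¹ × 1000):
Porosity at depth: n = 0.59·exp(−0.49×3.4) = 0.59×0.1890 = 0.1115
Bulk density: ρ_b = (1−n)ρ_g + n·ρ_f = 0.8885×2.69 + 0.1115×1.02
       = 2.390 + 0.114 = 2.504 g/cm³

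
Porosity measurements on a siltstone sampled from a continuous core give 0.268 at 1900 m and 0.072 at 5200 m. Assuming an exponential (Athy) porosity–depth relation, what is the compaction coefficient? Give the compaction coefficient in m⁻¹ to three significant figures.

0.000398 m⁻¹

Working in km (1 km = 1000 m; k in km⁻¹ = k in m⁻¹ × 1000):
Athy: n(z) = n₀ e^(−kz) ⇒ n₁/n₂ = e^{k(z₂−z₁)} ⇒ k = ln(n₁/n₂)/(z₂−z₁)
k = ln(0.268/0.072) / (5.2 − 1.9) = ln(3.722) / 3.3 = 1.3143 / 3.3 = 0.3983 km⁻¹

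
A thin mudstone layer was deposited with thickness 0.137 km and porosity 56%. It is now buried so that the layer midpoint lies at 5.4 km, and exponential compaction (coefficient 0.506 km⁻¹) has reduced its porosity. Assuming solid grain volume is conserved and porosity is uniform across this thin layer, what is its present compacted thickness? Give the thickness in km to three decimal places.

0.063 km

Porosity at 5.4 km: phi = 0.56·exp(−0.506×5.4) = 0.0364
Solid-volume conservation: h(1−phi) = h₀(1−phi₀) ⇒ h = h₀·(1−phi₀)/(1−phi)
h = 0.137 × (1 − 0.56)/(1 − 0.0364) = 0.137 × 0.4566 = 0.0626 km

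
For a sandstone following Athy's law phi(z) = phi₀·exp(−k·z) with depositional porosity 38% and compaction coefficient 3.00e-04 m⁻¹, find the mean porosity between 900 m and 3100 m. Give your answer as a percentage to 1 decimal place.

Working in km (1 km = 1000 m; k in km⁻¹ = k in m⁻¹ × 1000):
⟨phi⟩ = (1/(z₂−z₁)) ∫ phi₀ e^(−kz) dz = phi₀·(e^(−k·z₁) − e^(−k·z₂)) / (k·(z₂−z₁))
e^(−0.3×0.9) = 0.7634; e^(−0.3×3.1) = 0.3946
⟨phi⟩ = 0.38 × (0.7634 − 0.3946) / (0.3 × 2.2) = 0.38 × 0.5588 = 0.2124

21.2%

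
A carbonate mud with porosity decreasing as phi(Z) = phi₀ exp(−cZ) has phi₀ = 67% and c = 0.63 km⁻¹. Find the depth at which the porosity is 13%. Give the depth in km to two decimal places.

2.60 km

Invert Athy's law: Z = ln(phi₀/phi) / c
Z = ln(0.67/0.13) / 0.63 = ln(5.154) / 0.63 = 1.6397 / 0.63 = 2.603 km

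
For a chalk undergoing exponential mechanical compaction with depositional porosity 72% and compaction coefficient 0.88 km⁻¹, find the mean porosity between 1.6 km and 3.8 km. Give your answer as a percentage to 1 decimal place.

7.8%

⟨phi⟩ = (1/(z₂−z₁)) ∫ phi₀ e^(−βz) dz = phi₀·(e^(−β·z₁) − e^(−β·z₂)) / (β·(z₂−z₁))
e^(−0.88×1.6) = 0.2446; e^(−0.88×3.8) = 0.0353
⟨phi⟩ = 0.72 × (0.2446 − 0.0353) / (0.88 × 2.2) = 0.72 × 0.1081 = 0.0779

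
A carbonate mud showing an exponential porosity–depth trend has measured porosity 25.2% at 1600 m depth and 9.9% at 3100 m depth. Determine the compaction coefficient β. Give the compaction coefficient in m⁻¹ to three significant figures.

Working in km (1 km = 1000 m; β in km⁻¹ = β in m⁻¹ × 1000):
Athy: phi(d) = phi₀ e^(−βd) ⇒ phi₁/phi₂ = e^{β(d₂−d₁)} ⇒ β = ln(phi₁/phi₂)/(d₂−d₁)
β = ln(0.252/0.099) / (3.1 − 1.6) = ln(2.545) / 1.5 = 0.9343 / 1.5 = 0.6229 km⁻¹

0.000623 m⁻¹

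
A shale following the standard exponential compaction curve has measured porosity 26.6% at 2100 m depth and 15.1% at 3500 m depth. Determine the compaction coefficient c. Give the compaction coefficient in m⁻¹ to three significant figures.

Working in km (1 km = 1000 m; c in km⁻¹ = c in m⁻¹ × 1000):
Athy: phi(z) = phi₀ e^(−cz) ⇒ phi₁/phi₂ = e^{c(z₂−z₁)} ⇒ c = ln(phi₁/phi₂)/(z₂−z₁)
c = ln(0.266/0.151) / (3.5 − 2.1) = ln(1.762) / 1.4 = 0.5662 / 1.4 = 0.4044 km⁻¹

0.000404 m⁻¹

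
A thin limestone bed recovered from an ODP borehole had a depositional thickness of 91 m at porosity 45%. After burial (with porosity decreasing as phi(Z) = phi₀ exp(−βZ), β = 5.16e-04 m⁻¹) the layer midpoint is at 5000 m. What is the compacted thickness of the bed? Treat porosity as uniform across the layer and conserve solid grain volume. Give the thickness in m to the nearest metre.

52 m

Working in km (1 km = 1000 m; β in km⁻¹ = β in m⁻¹ × 1000):
Porosity at 5 km: phi = 0.45·exp(−0.516×5) = 0.0341
Solid-volume conservation: h(1−phi) = h₀(1−phi₀) ⇒ h = h₀·(1−phi₀)/(1−phi)
h = 0.091 × (1 − 0.45)/(1 − 0.0341) = 0.091 × 0.5694 = 0.0518 km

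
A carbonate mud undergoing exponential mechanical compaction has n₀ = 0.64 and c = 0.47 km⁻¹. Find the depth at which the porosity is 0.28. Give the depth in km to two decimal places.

Invert Athy's law: z = ln(n₀/n) / c
z = ln(0.64/0.28) / 0.47 = ln(2.286) / 0.47 = 0.8267 / 0.47 = 1.759 km

1.76 km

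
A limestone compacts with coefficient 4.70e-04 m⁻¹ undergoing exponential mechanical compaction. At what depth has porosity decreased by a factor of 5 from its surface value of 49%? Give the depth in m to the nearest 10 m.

3420 m

Working in km (1 km = 1000 m; c in km⁻¹ = c in m⁻¹ × 1000):
phi/phi₀ = 1/5 ⇒ exp(−c·Z) = 1/5 ⇒ Z = ln(5) / c
Z = 1.6094 / 0.47 = 3.424 km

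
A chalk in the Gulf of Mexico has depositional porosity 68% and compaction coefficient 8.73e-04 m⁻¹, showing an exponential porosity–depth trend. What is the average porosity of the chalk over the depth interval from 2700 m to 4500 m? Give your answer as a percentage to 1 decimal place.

Working in km (1 km = 1000 m; β in km⁻¹ = β in m⁻¹ × 1000):
⟨n⟩ = (1/(d₂−d₁)) ∫ n₀ e^(−βd) dd = n₀·(e^(−β·d₁) − e^(−β·d₂)) / (β·(d₂−d₁))
e^(−0.873×2.7) = 0.0947; e^(−0.873×4.5) = 0.0197
⟨n⟩ = 0.68 × (0.0947 − 0.0197) / (0.873 × 1.8) = 0.68 × 0.0477 = 0.0325

3.2%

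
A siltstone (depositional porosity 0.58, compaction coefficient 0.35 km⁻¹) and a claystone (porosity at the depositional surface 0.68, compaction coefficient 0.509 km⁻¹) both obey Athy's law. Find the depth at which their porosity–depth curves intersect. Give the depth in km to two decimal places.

Set phi₀ₐ e^(−βₐd) = phi₀ᵦ e^(−βᵦd) ⇒ ln(phi₀ₐ/phi₀ᵦ) = (βₐ − βᵦ)·d
d = ln(0.58/0.68) / (0.35 − 0.509) = -0.1591 / -0.159 = 1.000 km

1.00 km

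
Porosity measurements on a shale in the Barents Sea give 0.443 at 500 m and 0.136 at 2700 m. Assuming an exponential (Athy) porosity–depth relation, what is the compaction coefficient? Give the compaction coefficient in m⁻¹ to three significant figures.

0.000537 m⁻¹

Working in km (1 km = 1000 m; k in km⁻¹ = k in m⁻¹ × 1000):
Athy: n(Z) = n₀ e^(−kZ) ⇒ n₁/n₂ = e^{k(Z₂−Z₁)} ⇒ k = ln(n₁/n₂)/(Z₂−Z₁)
k = ln(0.443/0.136) / (2.7 − 0.5) = ln(3.257) / 2.2 = 1.1809 / 2.2 = 0.5368 km⁻¹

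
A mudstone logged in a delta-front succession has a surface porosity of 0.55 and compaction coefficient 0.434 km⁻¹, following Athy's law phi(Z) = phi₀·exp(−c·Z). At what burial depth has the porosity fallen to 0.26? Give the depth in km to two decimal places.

Invert Athy's law: Z = ln(phi₀/phi) / c
Z = ln(0.55/0.26) / 0.434 = ln(2.115) / 0.434 = 0.7492 / 0.434 = 1.726 km

1.73 km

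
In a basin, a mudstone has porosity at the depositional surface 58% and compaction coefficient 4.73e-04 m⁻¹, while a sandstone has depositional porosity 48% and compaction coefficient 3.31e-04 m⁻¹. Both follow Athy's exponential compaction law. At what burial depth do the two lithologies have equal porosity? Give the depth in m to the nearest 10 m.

1330 m

Working in km (1 km = 1000 m; c in km⁻¹ = c in m⁻¹ × 1000):
Set φ₀ₐ e^(−cₐd) = φ₀ᵦ e^(−cᵦd) ⇒ ln(φ₀ₐ/φ₀ᵦ) = (cₐ − cᵦ)·d
d = ln(0.58/0.48) / (0.473 − 0.331) = 0.1892 / 0.142 = 1.333 km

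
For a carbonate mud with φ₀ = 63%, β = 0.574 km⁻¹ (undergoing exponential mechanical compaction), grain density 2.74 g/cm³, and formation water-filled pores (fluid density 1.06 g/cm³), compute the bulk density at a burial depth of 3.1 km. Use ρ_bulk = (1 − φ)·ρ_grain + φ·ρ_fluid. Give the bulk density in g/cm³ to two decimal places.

2.56 g/cm³

Porosity at depth: φ = 0.63·exp(−0.574×3.1) = 0.63×0.1687 = 0.1063
Bulk density: ρ_b = (1−φ)ρ_g + φ·ρ_f = 0.8937×2.74 + 0.1063×1.06
       = 2.449 + 0.113 = 2.561 g/cm³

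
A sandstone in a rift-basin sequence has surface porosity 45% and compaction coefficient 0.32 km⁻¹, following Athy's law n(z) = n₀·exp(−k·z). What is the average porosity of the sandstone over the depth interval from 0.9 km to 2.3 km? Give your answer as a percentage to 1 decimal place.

27.2%

⟨n⟩ = (1/(z₂−z₁)) ∫ n₀ e^(−kz) dz = n₀·(e^(−k·z₁) − e^(−k·z₂)) / (k·(z₂−z₁))
e^(−0.32×0.9) = 0.7498; e^(−0.32×2.3) = 0.4790
⟨n⟩ = 0.45 × (0.7498 − 0.4790) / (0.32 × 1.4) = 0.45 × 0.6043 = 0.2719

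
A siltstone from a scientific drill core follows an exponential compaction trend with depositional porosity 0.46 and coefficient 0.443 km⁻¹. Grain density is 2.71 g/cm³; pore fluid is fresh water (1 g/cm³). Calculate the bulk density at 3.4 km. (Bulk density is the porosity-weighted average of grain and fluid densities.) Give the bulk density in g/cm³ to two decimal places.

Porosity at depth: φ = 0.46·exp(−0.443×3.4) = 0.46×0.2218 = 0.1020
Bulk density: ρ_b = (1−φ)ρ_g + φ·ρ_f = 0.8980×2.71 + 0.1020×1
       = 2.434 + 0.102 = 2.536 g/cm³

2.54 g/cm³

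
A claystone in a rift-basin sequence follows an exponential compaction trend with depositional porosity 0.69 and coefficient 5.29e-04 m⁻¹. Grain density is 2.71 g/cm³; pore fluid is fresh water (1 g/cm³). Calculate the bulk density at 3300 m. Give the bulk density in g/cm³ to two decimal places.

2.50 g/cm³

Working in km (1 km = 1000 m; β in km⁻¹ = β in m⁻¹ × 1000):
Porosity at depth: phi = 0.69·exp(−0.529×3.3) = 0.69×0.1745 = 0.1204
Bulk density: ρ_b = (1−phi)ρ_g + phi·ρ_f = 0.8796×2.71 + 0.1204×1
       = 2.384 + 0.120 = 2.504 g/cm³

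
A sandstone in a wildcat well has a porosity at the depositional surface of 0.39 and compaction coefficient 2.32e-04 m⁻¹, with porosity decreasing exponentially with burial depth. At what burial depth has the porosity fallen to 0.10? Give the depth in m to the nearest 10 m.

5870 m

Working in km (1 km = 1000 m; β in km⁻¹ = β in m⁻¹ × 1000):
Invert Athy's law: z = ln(φ₀/φ) / β
z = ln(0.39/0.1) / 0.232 = ln(3.9) / 0.232 = 1.3610 / 0.232 = 5.866 km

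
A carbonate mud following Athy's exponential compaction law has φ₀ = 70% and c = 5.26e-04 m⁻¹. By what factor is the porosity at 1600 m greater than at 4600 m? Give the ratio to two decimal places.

Working in km (1 km = 1000 m; c in km⁻¹ = c in m⁻¹ × 1000):
φ(d₁)/φ(d₂) = e^(−c·d₁)/e^(−c·d₂) = e^{c(d₂−d₁)}
= exp(0.526 × 3) = exp(1.578) = 4.8453

4.85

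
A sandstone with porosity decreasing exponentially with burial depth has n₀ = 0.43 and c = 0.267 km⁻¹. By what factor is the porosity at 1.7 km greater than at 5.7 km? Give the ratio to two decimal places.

2.91

n(Z₁)/n(Z₂) = e^(−c·Z₁)/e^(−c·Z₂) = e^{c(Z₂−Z₁)}
= exp(0.267 × 4) = exp(1.068) = 2.9096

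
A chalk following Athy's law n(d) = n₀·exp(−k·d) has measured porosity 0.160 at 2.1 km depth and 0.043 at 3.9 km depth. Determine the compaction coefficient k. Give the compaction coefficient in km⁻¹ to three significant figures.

0.730 km⁻¹

Athy: n(d) = n₀ e^(−kd) ⇒ n₁/n₂ = e^{k(d₂−d₁)} ⇒ k = ln(n₁/n₂)/(d₂−d₁)
k = ln(0.16/0.043) / (3.9 − 2.1) = ln(3.721) / 1.8 = 1.3140 / 1.8 = 0.73 km⁻¹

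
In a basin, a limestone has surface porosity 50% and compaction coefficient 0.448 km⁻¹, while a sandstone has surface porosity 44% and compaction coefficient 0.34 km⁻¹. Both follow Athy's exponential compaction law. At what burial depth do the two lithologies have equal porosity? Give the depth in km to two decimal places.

Set φ₀ₐ e^(−cₐd) = φ₀ᵦ e^(−cᵦd) ⇒ ln(φ₀ₐ/φ₀ᵦ) = (cₐ − cᵦ)·d
d = ln(0.5/0.44) / (0.448 − 0.34) = 0.1278 / 0.108 = 1.184 km

1.18 km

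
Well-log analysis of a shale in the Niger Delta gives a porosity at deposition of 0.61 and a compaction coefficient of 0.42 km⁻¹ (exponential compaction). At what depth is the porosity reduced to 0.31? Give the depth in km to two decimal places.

1.61 km

Invert Athy's law: d = ln(φ₀/φ) / c
d = ln(0.61/0.31) / 0.42 = ln(1.968) / 0.42 = 0.6769 / 0.42 = 1.612 km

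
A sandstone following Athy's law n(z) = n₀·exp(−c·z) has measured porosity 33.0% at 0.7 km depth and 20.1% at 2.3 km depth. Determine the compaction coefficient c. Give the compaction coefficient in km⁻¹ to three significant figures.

Athy: n(z) = n₀ e^(−cz) ⇒ n₁/n₂ = e^{c(z₂−z₁)} ⇒ c = ln(n₁/n₂)/(z₂−z₁)
c = ln(0.33/0.201) / (2.3 − 0.7) = ln(1.642) / 1.6 = 0.4958 / 1.6 = 0.3099 km⁻¹

0.310 km⁻¹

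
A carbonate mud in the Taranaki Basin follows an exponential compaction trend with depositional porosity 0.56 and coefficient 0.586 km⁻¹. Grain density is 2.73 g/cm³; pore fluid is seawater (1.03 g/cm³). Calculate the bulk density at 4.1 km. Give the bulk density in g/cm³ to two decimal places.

2.64 g/cm³

Porosity at depth: phi = 0.56·exp(−0.586×4.1) = 0.56×0.0905 = 0.0507
Bulk density: ρ_b = (1−phi)ρ_g + phi·ρ_f = 0.9493×2.73 + 0.0507×1.03
       = 2.592 + 0.052 = 2.644 g/cm³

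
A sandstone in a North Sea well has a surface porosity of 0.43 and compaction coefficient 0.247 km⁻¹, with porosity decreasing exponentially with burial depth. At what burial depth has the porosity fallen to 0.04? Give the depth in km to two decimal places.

Invert Athy's law: Z = ln(φ₀/φ) / β
Z = ln(0.43/0.04) / 0.247 = ln(10.75) / 0.247 = 2.3749 / 0.247 = 9.615 km

9.62 km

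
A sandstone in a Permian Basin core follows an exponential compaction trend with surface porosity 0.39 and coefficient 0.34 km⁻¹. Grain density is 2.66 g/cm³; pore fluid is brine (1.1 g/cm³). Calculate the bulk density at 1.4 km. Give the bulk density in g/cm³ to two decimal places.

2.28 g/cm³

Porosity at depth: n = 0.39·exp(−0.34×1.4) = 0.39×0.6213 = 0.2423
Bulk density: ρ_b = (1−n)ρ_g + n·ρ_f = 0.7577×2.66 + 0.2423×1.1
       = 2.016 + 0.267 = 2.282 g/cm³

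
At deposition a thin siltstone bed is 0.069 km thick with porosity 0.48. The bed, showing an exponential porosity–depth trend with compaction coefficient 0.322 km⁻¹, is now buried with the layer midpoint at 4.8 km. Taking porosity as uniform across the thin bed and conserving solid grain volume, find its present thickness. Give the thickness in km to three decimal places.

Porosity at 4.8 km: phi = 0.48·exp(−0.322×4.8) = 0.1023
Solid-volume conservation: h(1−phi) = h₀(1−phi₀) ⇒ h = h₀·(1−phi₀)/(1−phi)
h = 0.069 × (1 − 0.48)/(1 − 0.1023) = 0.069 × 0.5793 = 0.0400 km

0.040 km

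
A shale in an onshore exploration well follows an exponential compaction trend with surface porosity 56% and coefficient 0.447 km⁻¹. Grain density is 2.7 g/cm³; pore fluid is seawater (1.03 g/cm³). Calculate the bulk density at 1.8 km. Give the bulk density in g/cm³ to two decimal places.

Porosity at depth: n = 0.56·exp(−0.447×1.8) = 0.56×0.4473 = 0.2505
Bulk density: ρ_b = (1−n)ρ_g + n·ρ_f = 0.7495×2.7 + 0.2505×1.03
       = 2.024 + 0.258 = 2.282 g/cm³

2.28 g/cm³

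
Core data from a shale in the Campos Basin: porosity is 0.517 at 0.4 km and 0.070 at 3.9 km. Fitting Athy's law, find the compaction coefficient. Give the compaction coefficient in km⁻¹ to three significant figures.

0.571 km⁻¹

Athy: n(Z) = n₀ e^(−kZ) ⇒ n₁/n₂ = e^{k(Z₂−Z₁)} ⇒ k = ln(n₁/n₂)/(Z₂−Z₁)
k = ln(0.517/0.07) / (3.9 − 0.4) = ln(7.386) / 3.5 = 1.9995 / 3.5 = 0.5713 km⁻¹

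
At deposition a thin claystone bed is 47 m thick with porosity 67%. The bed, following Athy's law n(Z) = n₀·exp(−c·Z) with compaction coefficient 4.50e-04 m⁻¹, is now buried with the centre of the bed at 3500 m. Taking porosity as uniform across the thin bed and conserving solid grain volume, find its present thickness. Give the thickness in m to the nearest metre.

18 m

Working in km (1 km = 1000 m; c in km⁻¹ = c in m⁻¹ × 1000):
Porosity at 3.5 km: n = 0.67·exp(−0.45×3.5) = 0.1387
Solid-volume conservation: h(1−n) = h₀(1−n₀) ⇒ h = h₀·(1−n₀)/(1−n)
h = 0.047 × (1 − 0.67)/(1 − 0.1387) = 0.047 × 0.3831 = 0.0180 km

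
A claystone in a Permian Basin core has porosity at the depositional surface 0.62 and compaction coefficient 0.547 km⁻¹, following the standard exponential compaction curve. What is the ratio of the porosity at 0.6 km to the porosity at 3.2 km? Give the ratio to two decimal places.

4.15

phi(Z₁)/phi(Z₂) = e^(−c·Z₁)/e^(−c·Z₂) = e^{c(Z₂−Z₁)}
= exp(0.547 × 2.6) = exp(1.422) = 4.1462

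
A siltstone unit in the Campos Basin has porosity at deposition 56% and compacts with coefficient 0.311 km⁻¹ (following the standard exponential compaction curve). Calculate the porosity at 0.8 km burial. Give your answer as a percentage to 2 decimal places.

43.67%

n = n₀·exp(−k·d) = 0.56 × exp(−0.311 × 0.8) = 0.56 × exp(−0.2488)
  = 0.56 × 0.7797 = 0.4367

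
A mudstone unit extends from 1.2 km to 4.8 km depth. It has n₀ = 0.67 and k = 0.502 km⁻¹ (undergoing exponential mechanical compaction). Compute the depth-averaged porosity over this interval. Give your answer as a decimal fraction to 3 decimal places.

⟨n⟩ = (1/(z₂−z₁)) ∫ n₀ e^(−kz) dz = n₀·(e^(−k·z₁) − e^(−k·z₂)) / (k·(z₂−z₁))
e^(−0.502×1.2) = 0.5475; e^(−0.502×4.8) = 0.0899
⟨n⟩ = 0.67 × (0.5475 − 0.0899) / (0.502 × 3.6) = 0.67 × 0.2532 = 0.1697

0.170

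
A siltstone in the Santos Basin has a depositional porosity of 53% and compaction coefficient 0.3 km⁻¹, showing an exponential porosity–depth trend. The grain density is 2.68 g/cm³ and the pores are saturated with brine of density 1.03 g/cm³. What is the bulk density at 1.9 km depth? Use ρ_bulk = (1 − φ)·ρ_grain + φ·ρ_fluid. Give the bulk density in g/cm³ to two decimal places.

2.19 g/cm³

Porosity at depth: phi = 0.53·exp(−0.3×1.9) = 0.53×0.5655 = 0.2997
Bulk density: ρ_b = (1−phi)ρ_g + phi·ρ_f = 0.7003×2.68 + 0.2997×1.03
       = 1.877 + 0.309 = 2.185 g/cm³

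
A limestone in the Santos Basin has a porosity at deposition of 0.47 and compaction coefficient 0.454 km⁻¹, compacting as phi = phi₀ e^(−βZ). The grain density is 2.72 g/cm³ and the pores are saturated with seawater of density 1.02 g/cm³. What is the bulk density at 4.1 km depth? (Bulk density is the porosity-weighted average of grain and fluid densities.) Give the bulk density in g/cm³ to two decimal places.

2.60 g/cm³

Porosity at depth: phi = 0.47·exp(−0.454×4.1) = 0.47×0.1555 = 0.0731
Bulk density: ρ_b = (1−phi)ρ_g + phi·ρ_f = 0.9269×2.72 + 0.0731×1.02
       = 2.521 + 0.075 = 2.596 g/cm³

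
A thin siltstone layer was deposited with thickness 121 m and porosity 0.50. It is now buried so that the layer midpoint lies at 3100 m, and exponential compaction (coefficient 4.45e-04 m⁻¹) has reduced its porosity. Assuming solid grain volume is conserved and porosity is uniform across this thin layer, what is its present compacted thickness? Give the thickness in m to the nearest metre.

Working in km (1 km = 1000 m; k in km⁻¹ = k in m⁻¹ × 1000):
Porosity at 3.1 km: phi = 0.5·exp(−0.445×3.1) = 0.1259
Solid-volume conservation: h(1−phi) = h₀(1−phi₀) ⇒ h = h₀·(1−phi₀)/(1−phi)
h = 0.121 × (1 − 0.5)/(1 − 0.1259) = 0.121 × 0.5720 = 0.0692 km

69 m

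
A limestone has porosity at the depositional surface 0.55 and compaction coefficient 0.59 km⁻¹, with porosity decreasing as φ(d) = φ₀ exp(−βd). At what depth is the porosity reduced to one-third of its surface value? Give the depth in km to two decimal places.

1.86 km

φ/φ₀ = 1/3 ⇒ exp(−β·d) = 1/3 ⇒ d = ln(3) / β
d = 1.0986 / 0.59 = 1.862 km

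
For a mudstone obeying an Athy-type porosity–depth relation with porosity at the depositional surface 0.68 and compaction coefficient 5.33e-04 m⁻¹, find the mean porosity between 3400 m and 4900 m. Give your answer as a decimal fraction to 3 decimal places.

Working in km (1 km = 1000 m; c in km⁻¹ = c in m⁻¹ × 1000):
⟨φ⟩ = (1/(Z₂−Z₁)) ∫ φ₀ e^(−cZ) dZ = φ₀·(e^(−c·Z₁) − e^(−c·Z₂)) / (c·(Z₂−Z₁))
e^(−0.533×3.4) = 0.1633; e^(−0.533×4.9) = 0.0734
⟨φ⟩ = 0.68 × (0.1633 − 0.0734) / (0.533 × 1.5) = 0.68 × 0.1124 = 0.0764

0.076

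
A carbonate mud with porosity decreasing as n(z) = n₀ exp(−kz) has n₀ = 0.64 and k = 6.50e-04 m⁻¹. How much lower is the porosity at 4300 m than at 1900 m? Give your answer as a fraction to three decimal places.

0.147

Working in km (1 km = 1000 m; k in km⁻¹ = k in m⁻¹ × 1000):
n(1.9) = 0.64·e^(−0.65×1.9) = 0.1861
n(4.3) = 0.64·e^(−0.65×4.3) = 0.0391
Δn = 0.1861 − 0.0391 = 0.1470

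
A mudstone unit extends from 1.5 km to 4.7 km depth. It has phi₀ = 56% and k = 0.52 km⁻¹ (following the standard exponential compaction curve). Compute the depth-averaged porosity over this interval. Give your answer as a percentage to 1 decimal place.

⟨phi⟩ = (1/(d₂−d₁)) ∫ phi₀ e^(−kd) dd = phi₀·(e^(−k·d₁) − e^(−k·d₂)) / (k·(d₂−d₁))
e^(−0.52×1.5) = 0.4584; e^(−0.52×4.7) = 0.0868
⟨phi⟩ = 0.56 × (0.4584 − 0.0868) / (0.52 × 3.2) = 0.56 × 0.2233 = 0.1251

12.5%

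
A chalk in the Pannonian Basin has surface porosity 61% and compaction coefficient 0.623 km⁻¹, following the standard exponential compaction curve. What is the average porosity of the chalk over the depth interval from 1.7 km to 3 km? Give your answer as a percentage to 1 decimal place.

⟨n⟩ = (1/(z₂−z₁)) ∫ n₀ e^(−kz) dz = n₀·(e^(−k·z₁) − e^(−k·z₂)) / (k·(z₂−z₁))
e^(−0.623×1.7) = 0.3468; e^(−0.623×3) = 0.1543
⟨n⟩ = 0.61 × (0.3468 − 0.1543) / (0.623 × 1.3) = 0.61 × 0.2377 = 0.1450

14.5%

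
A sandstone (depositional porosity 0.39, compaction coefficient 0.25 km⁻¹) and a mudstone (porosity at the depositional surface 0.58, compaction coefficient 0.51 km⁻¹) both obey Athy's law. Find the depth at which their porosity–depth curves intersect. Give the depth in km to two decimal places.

1.53 km

Set n₀ₐ e^(−βₐZ) = n₀ᵦ e^(−βᵦZ) ⇒ ln(n₀ₐ/n₀ᵦ) = (βₐ − βᵦ)·Z
Z = ln(0.39/0.58) / (0.25 − 0.51) = -0.3969 / -0.26 = 1.526 km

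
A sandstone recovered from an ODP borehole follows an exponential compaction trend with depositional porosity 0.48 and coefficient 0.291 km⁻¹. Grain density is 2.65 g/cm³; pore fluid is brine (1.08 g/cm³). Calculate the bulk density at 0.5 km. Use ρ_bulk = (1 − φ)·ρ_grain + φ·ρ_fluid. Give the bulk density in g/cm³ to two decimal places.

Porosity at depth: phi = 0.48·exp(−0.291×0.5) = 0.48×0.8646 = 0.4150
Bulk density: ρ_b = (1−phi)ρ_g + phi·ρ_f = 0.5850×2.65 + 0.4150×1.08
       = 1.550 + 0.448 = 1.998 g/cm³

2.00 g/cm³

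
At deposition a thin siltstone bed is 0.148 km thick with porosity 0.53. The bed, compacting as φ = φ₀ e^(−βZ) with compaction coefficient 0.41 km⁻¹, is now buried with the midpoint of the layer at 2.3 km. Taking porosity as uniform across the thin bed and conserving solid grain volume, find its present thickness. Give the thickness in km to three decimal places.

Porosity at 2.3 km: φ = 0.53·exp(−0.41×2.3) = 0.2064
Solid-volume conservation: h(1−φ) = h₀(1−φ₀) ⇒ h = h₀·(1−φ₀)/(1−φ)
h = 0.148 × (1 − 0.53)/(1 − 0.2064) = 0.148 × 0.5922 = 0.0877 km

0.088 km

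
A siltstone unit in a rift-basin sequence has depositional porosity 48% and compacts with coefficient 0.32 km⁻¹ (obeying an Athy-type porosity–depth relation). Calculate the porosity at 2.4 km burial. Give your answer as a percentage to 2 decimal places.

phi = phi₀·exp(−k·d) = 0.48 × exp(−0.32 × 2.4) = 0.48 × exp(−0.768)
  = 0.48 × 0.4639 = 0.2227

22.27%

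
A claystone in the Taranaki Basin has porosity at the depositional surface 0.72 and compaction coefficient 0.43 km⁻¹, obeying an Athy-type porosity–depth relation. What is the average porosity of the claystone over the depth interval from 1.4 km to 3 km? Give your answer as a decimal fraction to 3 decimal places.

0.285

⟨n⟩ = (1/(d₂−d₁)) ∫ n₀ e^(−cd) dd = n₀·(e^(−c·d₁) − e^(−c·d₂)) / (c·(d₂−d₁))
e^(−0.43×1.4) = 0.5477; e^(−0.43×3) = 0.2753
⟨n⟩ = 0.72 × (0.5477 − 0.2753) / (0.43 × 1.6) = 0.72 × 0.3960 = 0.2851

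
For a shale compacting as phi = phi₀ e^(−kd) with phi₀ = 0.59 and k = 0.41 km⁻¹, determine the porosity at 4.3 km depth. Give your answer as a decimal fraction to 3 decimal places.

phi = phi₀·exp(−k·d) = 0.59 × exp(−0.41 × 4.3) = 0.59 × exp(−1.763)
  = 0.59 × 0.1715 = 0.1012

0.101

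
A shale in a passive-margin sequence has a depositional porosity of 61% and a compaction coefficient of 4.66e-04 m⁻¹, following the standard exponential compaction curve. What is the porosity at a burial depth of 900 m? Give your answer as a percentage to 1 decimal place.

Working in km (1 km = 1000 m; k in km⁻¹ = k in m⁻¹ × 1000):
φ = φ₀·exp(−k·Z) = 0.61 × exp(−0.466 × 0.9) = 0.61 × exp(−0.4194)
  = 0.61 × 0.6574 = 0.4010

40.1%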